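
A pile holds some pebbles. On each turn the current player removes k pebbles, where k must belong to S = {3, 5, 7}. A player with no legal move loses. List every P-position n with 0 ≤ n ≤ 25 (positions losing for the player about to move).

n :  0  1  2  3  4  5  6  7  8  9 10 11 12 13 14 15 16 17 18 19 20 21 22 23 24 25
G :  0  0  0  1  1  1  2  2  2  3  0  0  0  1  1  1  2  2  2  3  0  0  0  1  1  1
P-positions are exactly the n with G(n) = 0.

0, 1, 2, 10, 11, 12, 20, 21, 22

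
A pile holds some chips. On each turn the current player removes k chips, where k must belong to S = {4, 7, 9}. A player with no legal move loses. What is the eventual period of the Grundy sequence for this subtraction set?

n :  0  1  2  3  4  5  6  7  8  9 10 11 12 13 14 15 16 17 18 19 20 21 22 23 24 25 26 27
G :  0  0  0  0  1  1  1  1  2  2  2  2  3  0  0  0  0  1  1  1  1  2  2  2  2  3  0  0
G(n+13) = G(n) holds for n = 0,…,8 (a full window of length max(S) = 9), so the sequence is purely periodic with period 13.

13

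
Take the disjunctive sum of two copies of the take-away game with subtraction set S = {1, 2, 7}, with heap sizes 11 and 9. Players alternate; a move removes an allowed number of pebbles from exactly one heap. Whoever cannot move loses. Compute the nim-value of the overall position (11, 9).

2

All heaps use S = {1, 2, 7}:
n :  0  1  2  3  4  5  6  7  8  9 10 11
G :  0  1  2  0  1  2  0  1  2  0  1  2
Heap A: G(11) = 2.
Heap B: G(9) = 0.
Combined Grundy value = 2 ⊕ 0 = 2.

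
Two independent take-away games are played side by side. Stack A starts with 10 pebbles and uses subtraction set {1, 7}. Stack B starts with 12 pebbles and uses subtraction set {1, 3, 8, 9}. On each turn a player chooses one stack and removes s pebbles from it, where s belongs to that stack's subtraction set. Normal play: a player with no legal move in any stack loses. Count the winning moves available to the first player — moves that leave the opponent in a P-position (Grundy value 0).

1

Stack A, S = {1, 7}:
G(0) = 0
G(1) = mex{0} = 1
G(2) = mex{1} = 0
G(3) = mex{0} = 1
G(4) = mex{1} = 0
G(5) = mex{0} = 1
G(6) = mex{1} = 0
G(7) = mex{0,0} = 1
G(8) = mex{1,1} = 0
G(9) = mex{0,0} = 1
G(10) = mex{1,1} = 0
G_A(10) = 0.
Stack B, S = {1, 3, 8, 9}:
G(0) = 0
G(1) = mex{0} = 1
G(2) = mex{1} = 0
G(3) = mex{0,0} = 1
G(4) = mex{1,1} = 0
G(5) = mex{0,0} = 1
G(6) = mex{1,1} = 0
G(7) = mex{0,0} = 1
G(8) = mex{1,1,0} = 2
G(9) = mex{2,0,1,0} = 3
G(10) = mex{3,1,0,1} = 2
G(11) = mex{2,2,1,0} = 3
G(12) = mex{3,3,0,1} = 2
G_B(12) = 2.
Combined Grundy value = 0 ⊕ 2 = 2.
A winning move leaves total XOR = 0, i.e. changes one component's Grundy value g to g ⊕ X where X is the current total.
Stack A: need g' = 0⊕2 = 2. Options: 10−1→G=1, 10−7→G=1. Hits: 0.
Stack B: need g' = 2⊕2 = 0. Options: 12−1→G=3, 12−3→G=3, 12−8→G=0, 12−9→G=1. Hits: 1.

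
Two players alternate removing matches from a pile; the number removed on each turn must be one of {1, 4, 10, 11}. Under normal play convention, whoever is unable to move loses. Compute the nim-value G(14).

0

n :  0  1  2  3  4  5  6  7  8  9 10 11 12 13 14
G :  0  1  0  1  2  0  1  0  1  2  3  2  3  4  0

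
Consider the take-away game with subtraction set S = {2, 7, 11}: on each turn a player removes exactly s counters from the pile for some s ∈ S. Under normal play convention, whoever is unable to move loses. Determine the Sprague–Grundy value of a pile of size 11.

1

G(0) = 0
G(1) = mex{} = 0
G(2) = mex{0} = 1
G(3) = mex{0} = 1
G(4) = mex{1} = 0
G(5) = mex{1} = 0
G(6) = mex{0} = 1
G(7) = mex{0,0} = 1
G(8) = mex{1,0} = 2
G(9) = mex{1,1} = 0
G(10) = mex{2,1} = 0
G(11) = mex{0,0,0} = 1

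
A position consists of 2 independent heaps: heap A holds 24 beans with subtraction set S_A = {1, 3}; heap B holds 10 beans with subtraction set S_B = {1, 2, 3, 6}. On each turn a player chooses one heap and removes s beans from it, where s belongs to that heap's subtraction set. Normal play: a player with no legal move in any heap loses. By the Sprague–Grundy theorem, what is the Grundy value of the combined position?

Heap A, S = {1, 3}:
n :  0  1  2  3  4  5  6  7  8  9 10 11 12 13 14 15 16 17 18 19 20 21 22 23 24
G :  0  1  0  1  0  1  0  1  0  1  0  1  0  1  0  1  0  1  0  1  0  1  0  1  0
G_A(24) = 0.
Heap B, S = {1, 2, 3, 6}:
n :  0  1  2  3  4  5  6  7  8  9 10
G :  0  1  2  3  0  1  2  3  0  1  2
G_B(10) = 2.
Combined Grundy value = 0 ⊕ 2 = 2.

2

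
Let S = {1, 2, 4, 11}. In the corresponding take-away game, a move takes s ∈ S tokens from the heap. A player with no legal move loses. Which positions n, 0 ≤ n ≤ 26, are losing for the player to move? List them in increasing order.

n :  0  1  2  3  4  5  6  7  8  9 10 11 12 13 14 15 16 17 18 19 20 21 22 23 24 25 26
G :  0  1  2  0  1  2  0  1  2  0  1  2  0  1  2  0  1  2  0  1  2  0  1  2  0  1  2
P-positions are exactly the n with G(n) = 0.

0, 3, 6, 9, 12, 15, 18, 21, 24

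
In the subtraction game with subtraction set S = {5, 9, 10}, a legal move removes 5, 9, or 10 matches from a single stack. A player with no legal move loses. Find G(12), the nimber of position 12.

n :  0  1  2  3  4  5  6  7  8  9 10 11 12
G :  0  0  0  0  0  1  1  1  1  1  2  2  2

2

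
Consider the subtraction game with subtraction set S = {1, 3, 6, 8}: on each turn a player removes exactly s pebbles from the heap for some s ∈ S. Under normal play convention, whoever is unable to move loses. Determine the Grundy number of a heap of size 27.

n :  0  1  2  3  4  5  6  7  8  9 10 11 12 13 14 15 16 17 18 19 20 21 22 23 24 25 26 27
G :  0  1  0  1  0  1  2  3  2  0  1  0  1  0  1  2  3  2  0  1  0  1  0  1  2  3  2  0

0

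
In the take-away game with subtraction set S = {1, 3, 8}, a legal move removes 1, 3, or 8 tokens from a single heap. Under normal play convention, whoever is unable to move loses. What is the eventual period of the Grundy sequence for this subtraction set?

G(0) = 0
G(1) = mex{0} = 1
G(2) = mex{1} = 0
G(3) = mex{0,0} = 1
G(4) = mex{1,1} = 0
G(5) = mex{0,0} = 1
G(6) = mex{1,1} = 0
G(7) = mex{0,0} = 1
G(8) = mex{1,1,0} = 2
G(9) = mex{2,0,1} = 3
G(10) = mex{3,1,0} = 2
G(11) = mex{2,2,1} = 0
G(12) = mex{0,3,0} = 1
G(13) = mex{1,2,1} = 0
G(14) = mex{0,0,0} = 1
G(15) = mex{1,1,1} = 0
G(16) = mex{0,0,2} = 1
G(17) = mex{1,1,3} = 0
G(18) = mex{0,0,2} = 1
G(19) = mex{1,1,0} = 2
G(20) = mex{2,0,1} = 3
G(21) = mex{3,1,0} = 2
G(22) = mex{2,2,1} = 0
G(23) = mex{0,3,0} = 1
G(n+11) = G(n) holds for n = 0,…,7 (a full window of length max(S) = 8), so the sequence is purely periodic with period 11.

11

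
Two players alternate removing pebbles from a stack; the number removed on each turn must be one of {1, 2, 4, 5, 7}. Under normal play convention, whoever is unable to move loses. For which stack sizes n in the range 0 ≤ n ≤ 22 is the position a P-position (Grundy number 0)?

0, 3, 6, 9, 12, 15, 18, 21

n :  0  1  2  3  4  5  6  7  8  9 10 11 12 13 14 15 16 17 18 19 20 21 22
G :  0  1  2  0  1  2  0  1  2  0  1  2  0  1  2  0  1  2  0  1  2  0  1
P-positions are exactly the n with G(n) = 0.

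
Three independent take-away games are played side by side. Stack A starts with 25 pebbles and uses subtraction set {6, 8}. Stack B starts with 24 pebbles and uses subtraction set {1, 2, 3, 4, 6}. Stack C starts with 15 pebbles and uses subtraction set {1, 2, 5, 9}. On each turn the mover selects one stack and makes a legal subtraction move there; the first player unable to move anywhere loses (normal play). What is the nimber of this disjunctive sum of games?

Stack A, S = {6, 8}:
G(0) = 0
G(1) = mex{} = 0
G(2) = mex{} = 0
G(3) = mex{} = 0
G(4) = mex{} = 0
G(5) = mex{} = 0
G(6) = mex{0} = 1
G(7) = mex{0} = 1
G(8) = mex{0,0} = 1
G(9) = mex{0,0} = 1
G(10) = mex{0,0} = 1
G(11) = mex{0,0} = 1
G(12) = mex{1,0} = 2
G(13) = mex{1,0} = 2
G(14) = mex{1,1} = 0
G(15) = mex{1,1} = 0
G(16) = mex{1,1} = 0
G(17) = mex{1,1} = 0
G(18) = mex{2,1} = 0
G(19) = mex{2,1} = 0
G(20) = mex{0,2} = 1
G(21) = mex{0,2} = 1
G(22) = mex{0,0} = 1
G(23) = mex{0,0} = 1
G(24) = mex{0,0} = 1
G(25) = mex{0,0} = 1
G_A(25) = 1.
Stack B, S = {1, 2, 3, 4, 6}:
G(0) = 0
G(1) = mex{0} = 1
G(2) = mex{1,0} = 2
G(3) = mex{2,1,0} = 3
G(4) = mex{3,2,1,0} = 4
G(5) = mex{4,3,2,1} = 0
G(6) = mex{0,4,3,2,0} = 1
G(7) = mex{1,0,4,3,1} = 2
G(8) = mex{2,1,0,4,2} = 3
G(9) = mex{3,2,1,0,3} = 4
G(10) = mex{4,3,2,1,4} = 0
G(11) = mex{0,4,3,2,0} = 1
G(12) = mex{1,0,4,3,1} = 2
G(13) = mex{2,1,0,4,2} = 3
G(14) = mex{3,2,1,0,3} = 4
G(15) = mex{4,3,2,1,4} = 0
G(16) = mex{0,4,3,2,0} = 1
G(17) = mex{1,0,4,3,1} = 2
G(18) = mex{2,1,0,4,2} = 3
G(19) = mex{3,2,1,0,3} = 4
G(20) = mex{4,3,2,1,4} = 0
G(21) = mex{0,4,3,2,0} = 1
G(22) = mex{1,0,4,3,1} = 2
G(23) = mex{2,1,0,4,2} = 3
G(24) = mex{3,2,1,0,3} = 4
G_B(24) = 4.
Stack C, S = {1, 2, 5, 9}:
n :  0  1  2  3  4  5  6  7  8  9 10 11 12 13 14 15
G :  0  1  2  0  1  2  0  1  2  3  0  1  2  0  1  2
G_C(15) = 2.
Combined Grundy value = 1 ⊕ 4 ⊕ 2 = 7.

7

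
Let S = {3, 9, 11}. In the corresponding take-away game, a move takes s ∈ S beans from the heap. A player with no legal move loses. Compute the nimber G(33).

G(0) = 0
G(1) = mex{} = 0
G(2) = mex{} = 0
G(3) = mex{0} = 1
G(4) = mex{0} = 1
G(5) = mex{0} = 1
G(6) = mex{1} = 0
G(7) = mex{1} = 0
G(8) = mex{1} = 0
G(9) = mex{0,0} = 1
G(10) = mex{0,0} = 1
G(11) = mex{0,0,0} = 1
G(12) = mex{1,1,0} = 2
G(13) = mex{1,1,0} = 2
G(14) = mex{1,1,1} = 0
G(15) = mex{2,0,1} = 3
G(16) = mex{2,0,1} = 3
G(17) = mex{0,0,0} = 1
G(18) = mex{3,1,0} = 2
G(19) = mex{3,1,0} = 2
G(20) = mex{1,1,1} = 0
G(21) = mex{2,2,1} = 0
G(22) = mex{2,2,1} = 0
G(23) = mex{0,0,2} = 1
G(24) = mex{0,3,2} = 1
G(25) = mex{0,3,0} = 1
G(26) = mex{1,1,3} = 0
G(27) = mex{1,2,3} = 0
G(28) = mex{1,2,1} = 0
G(29) = mex{0,0,2} = 1
G(30) = mex{0,0,2} = 1
G(31) = mex{0,0,0} = 1
G(32) = mex{1,1,0} = 2
G(33) = mex{1,1,0} = 2

2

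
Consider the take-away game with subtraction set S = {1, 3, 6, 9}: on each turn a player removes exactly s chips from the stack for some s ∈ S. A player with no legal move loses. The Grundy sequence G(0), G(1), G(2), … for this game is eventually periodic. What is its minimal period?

n :  0  1  2  3  4  5  6  7  8  9 10 11 12 13 14 15 16 17 18 19 20 21 22 23 24 25
G :  0  1  0  1  0  1  2  3  2  3  2  3  0  1  0  1  0  1  2  3  2  3  2  3  0  1
G(n+12) = G(n) holds for n = 0,…,8 (a full window of length max(S) = 9), so the sequence is purely periodic with period 12.

12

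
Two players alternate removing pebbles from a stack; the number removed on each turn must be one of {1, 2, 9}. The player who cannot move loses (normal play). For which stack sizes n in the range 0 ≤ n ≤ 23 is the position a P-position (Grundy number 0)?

n :  0  1  2  3  4  5  6  7  8  9 10 11 12 13 14 15 16 17 18 19 20 21 22 23
G :  0  1  2  0  1  2  0  1  2  3  0  1  2  0  1  2  0  1  2  3  0  1  2  0
P-positions are exactly the n with G(n) = 0.

0, 3, 6, 10, 13, 16, 20, 23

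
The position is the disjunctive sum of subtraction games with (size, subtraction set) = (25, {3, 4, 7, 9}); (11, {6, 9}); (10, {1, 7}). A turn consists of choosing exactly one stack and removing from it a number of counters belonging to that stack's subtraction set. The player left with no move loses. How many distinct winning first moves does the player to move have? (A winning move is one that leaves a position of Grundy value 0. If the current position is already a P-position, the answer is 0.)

5

Stack A, S = {3, 4, 7, 9}:
n :  0  1  2  3  4  5  6  7  8  9 10 11 12 13 14 15 16 17 18 19 20 21 22 23 24 25
G :  0  0  0  1  1  1  2  2  2  3  3  3  0  0  0  1  1  1  2  2  2  3  3  3  0  0
G_A(25) = 0.
Stack B, S = {6, 9}:
n :  0  1  2  3  4  5  6  7  8  9 10 11
G :  0  0  0  0  0  0  1  1  1  1  1  1
G_B(11) = 1.
Stack C, S = {1, 7}:
n :  0  1  2  3  4  5  6  7  8  9 10
G :  0  1  0  1  0  1  0  1  0  1  0
G_C(10) = 0.
Combined Grundy value = 0 ⊕ 1 ⊕ 0 = 1.
A winning move leaves total XOR = 0, i.e. changes one component's Grundy value g to g ⊕ X where X is the current total.
Stack A: need g' = 0⊕1 = 1. Options: 25−3→G=3, 25−4→G=3, 25−7→G=2, 25−9→G=1. Hits: 1.
Stack B: need g' = 1⊕1 = 0. Options: 11−6→G=0, 11−9→G=0. Hits: 2.
Stack C: need g' = 0⊕1 = 1. Options: 10−1→G=1, 10−7→G=1. Hits: 2.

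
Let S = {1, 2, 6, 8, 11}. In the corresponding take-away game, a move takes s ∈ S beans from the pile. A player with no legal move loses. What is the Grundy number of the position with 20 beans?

0

n :  0  1  2  3  4  5  6  7  8  9 10 11 12 13 14 15 16 17 18 19 20
G :  0  1  2  0  1  2  3  0  1  2  0  1  2  3  4  5  3  0  1  2  0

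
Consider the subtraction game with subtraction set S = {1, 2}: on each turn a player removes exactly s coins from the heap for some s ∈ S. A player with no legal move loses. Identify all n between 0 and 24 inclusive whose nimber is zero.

G(0) = 0
G(1) = mex{0} = 1
G(2) = mex{1,0} = 2
G(3) = mex{2,1} = 0
G(4) = mex{0,2} = 1
G(5) = mex{1,0} = 2
G(6) = mex{2,1} = 0
G(7) = mex{0,2} = 1
G(8) = mex{1,0} = 2
G(9) = mex{2,1} = 0
G(10) = mex{0,2} = 1
G(11) = mex{1,0} = 2
G(12) = mex{2,1} = 0
G(13) = mex{0,2} = 1
G(14) = mex{1,0} = 2
G(15) = mex{2,1} = 0
G(16) = mex{0,2} = 1
G(17) = mex{1,0} = 2
G(18) = mex{2,1} = 0
G(19) = mex{0,2} = 1
G(20) = mex{1,0} = 2
G(21) = mex{2,1} = 0
G(22) = mex{0,2} = 1
G(23) = mex{1,0} = 2
G(24) = mex{2,1} = 0
P-positions are exactly the n with G(n) = 0.

0, 3, 6, 9, 12, 15, 18, 21, 24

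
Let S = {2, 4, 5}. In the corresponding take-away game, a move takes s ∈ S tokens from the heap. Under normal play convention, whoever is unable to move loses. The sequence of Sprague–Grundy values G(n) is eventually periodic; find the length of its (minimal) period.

7

n :  0  1  2  3  4  5  6  7  8  9 10 11 12 13 14 15
G :  0  0  1  1  2  2  3  0  0  1  1  2  2  3  0  0
G(n+7) = G(n) holds for n = 0,…,4 (a full window of length max(S) = 5), so the sequence is purely periodic with period 7.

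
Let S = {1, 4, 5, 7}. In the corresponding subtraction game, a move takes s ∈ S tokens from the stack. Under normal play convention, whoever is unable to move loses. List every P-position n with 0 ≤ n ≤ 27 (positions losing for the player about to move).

0, 2, 8, 10, 16, 18, 24, 26

n :  0  1  2  3  4  5  6  7  8  9 10 11 12 13 14 15 16 17 18 19 20 21 22 23 24 25 26 27
G :  0  1  0  1  2  3  2  3  0  1  0  1  2  3  2  3  0  1  0  1  2  3  2  3  0  1  0  1
P-positions are exactly the n with G(n) = 0.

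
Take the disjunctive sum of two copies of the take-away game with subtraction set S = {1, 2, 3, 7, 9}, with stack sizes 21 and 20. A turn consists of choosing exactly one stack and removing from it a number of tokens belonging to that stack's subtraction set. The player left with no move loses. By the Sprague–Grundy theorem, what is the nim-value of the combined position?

1

All stacks use S = {1, 2, 3, 7, 9}:
n :  0  1  2  3  4  5  6  7  8  9 10 11 12 13 14 15 16 17 18 19 20 21
G :  0  1  2  3  0  1  2  3  0  1  2  3  0  1  2  3  0  1  2  3  0  1
Stack A: G(21) = 1.
Stack B: G(20) = 0.
Combined Grundy value = 1 ⊕ 0 = 1.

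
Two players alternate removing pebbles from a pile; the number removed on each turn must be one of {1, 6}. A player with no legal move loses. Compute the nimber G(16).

G(0) = 0
G(1) = mex{0} = 1
G(2) = mex{1} = 0
G(3) = mex{0} = 1
G(4) = mex{1} = 0
G(5) = mex{0} = 1
G(6) = mex{1,0} = 2
G(7) = mex{2,1} = 0
G(8) = mex{0,0} = 1
G(9) = mex{1,1} = 0
G(10) = mex{0,0} = 1
G(11) = mex{1,1} = 0
G(12) = mex{0,2} = 1
G(13) = mex{1,0} = 2
G(14) = mex{2,1} = 0
G(15) = mex{0,0} = 1
G(16) = mex{1,1} = 0

0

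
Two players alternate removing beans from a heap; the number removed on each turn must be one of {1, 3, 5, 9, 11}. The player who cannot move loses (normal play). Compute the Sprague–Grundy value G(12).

0

G(0) = 0
G(1) = mex{0} = 1
G(2) = mex{1} = 0
G(3) = mex{0,0} = 1
G(4) = mex{1,1} = 0
G(5) = mex{0,0,0} = 1
G(6) = mex{1,1,1} = 0
G(7) = mex{0,0,0} = 1
G(8) = mex{1,1,1} = 0
G(9) = mex{0,0,0,0} = 1
G(10) = mex{1,1,1,1} = 0
G(11) = mex{0,0,0,0,0} = 1
G(12) = mex{1,1,1,1,1} = 0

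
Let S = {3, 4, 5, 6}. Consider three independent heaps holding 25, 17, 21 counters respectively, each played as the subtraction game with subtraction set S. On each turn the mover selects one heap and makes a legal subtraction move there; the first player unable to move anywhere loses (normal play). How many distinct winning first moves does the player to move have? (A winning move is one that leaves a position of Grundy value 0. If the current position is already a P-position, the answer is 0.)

All heaps use S = {3, 4, 5, 6}:
n :  0  1  2  3  4  5  6  7  8  9 10 11 12 13 14 15 16 17 18 19 20 21 22 23 24 25
G :  0  0  0  1  1  1  2  2  2  0  0  0  1  1  1  2  2  2  0  0  0  1  1  1  2  2
Heap A: G(25) = 2.
Heap B: G(17) = 2.
Heap C: G(21) = 1.
Combined Grundy value = 2 ⊕ 2 ⊕ 1 = 1.
A winning move leaves total XOR = 0, i.e. changes one component's Grundy value g to g ⊕ X where X is the current total.
Heap A: need g' = 2⊕1 = 3. Options: 25−3→G=1, 25−4→G=1, 25−5→G=0, 25−6→G=0. Hits: 0.
Heap B: need g' = 2⊕1 = 3. Options: 17−3→G=1, 17−4→G=1, 17−5→G=1, 17−6→G=0. Hits: 0.
Heap C: need g' = 1⊕1 = 0. Options: 21−3→G=0, 21−4→G=2, 21−5→G=2, 21−6→G=2. Hits: 1.

1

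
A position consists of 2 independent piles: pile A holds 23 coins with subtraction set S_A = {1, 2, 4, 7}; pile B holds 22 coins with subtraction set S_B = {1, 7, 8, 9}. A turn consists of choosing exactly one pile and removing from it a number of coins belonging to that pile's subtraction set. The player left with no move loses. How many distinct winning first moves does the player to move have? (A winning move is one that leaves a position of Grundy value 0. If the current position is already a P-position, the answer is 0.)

Pile A, S = {1, 2, 4, 7}:
G(0) = 0
G(1) = mex{0} = 1
G(2) = mex{1,0} = 2
G(3) = mex{2,1} = 0
G(4) = mex{0,2,0} = 1
G(5) = mex{1,0,1} = 2
G(6) = mex{2,1,2} = 0
G(7) = mex{0,2,0,0} = 1
G(8) = mex{1,0,1,1} = 2
G(9) = mex{2,1,2,2} = 0
G(10) = mex{0,2,0,0} = 1
G(11) = mex{1,0,1,1} = 2
G(12) = mex{2,1,2,2} = 0
G(13) = mex{0,2,0,0} = 1
G(14) = mex{1,0,1,1} = 2
G(15) = mex{2,1,2,2} = 0
G(16) = mex{0,2,0,0} = 1
G(17) = mex{1,0,1,1} = 2
G(18) = mex{2,1,2,2} = 0
G(19) = mex{0,2,0,0} = 1
G(20) = mex{1,0,1,1} = 2
G(21) = mex{2,1,2,2} = 0
G(22) = mex{0,2,0,0} = 1
G(23) = mex{1,0,1,1} = 2
G_A(23) = 2.
Pile B, S = {1, 7, 8, 9}:
G(0) = 0
G(1) = mex{0} = 1
G(2) = mex{1} = 0
G(3) = mex{0} = 1
G(4) = mex{1} = 0
G(5) = mex{0} = 1
G(6) = mex{1} = 0
G(7) = mex{0,0} = 1
G(8) = mex{1,1,0} = 2
G(9) = mex{2,0,1,0} = 3
G(10) = mex{3,1,0,1} = 2
G(11) = mex{2,0,1,0} = 3
G(12) = mex{3,1,0,1} = 2
G(13) = mex{2,0,1,0} = 3
G(14) = mex{3,1,0,1} = 2
G(15) = mex{2,2,1,0} = 3
G(16) = mex{3,3,2,1} = 0
G(17) = mex{0,2,3,2} = 1
G(18) = mex{1,3,2,3} = 0
G(19) = mex{0,2,3,2} = 1
G(20) = mex{1,3,2,3} = 0
G(21) = mex{0,2,3,2} = 1
G(22) = mex{1,3,2,3} = 0
G_B(22) = 0.
Combined Grundy value = 2 ⊕ 0 = 2.
A winning move leaves total XOR = 0, i.e. changes one component's Grundy value g to g ⊕ X where X is the current total.
Pile A: need g' = 2⊕2 = 0. Options: 23−1→G=1, 23−2→G=0, 23−4→G=1, 23−7→G=1. Hits: 1.
Pile B: need g' = 0⊕2 = 2. Options: 22−1→G=1, 22−7→G=3, 22−8→G=2, 22−9→G=3. Hits: 1.

2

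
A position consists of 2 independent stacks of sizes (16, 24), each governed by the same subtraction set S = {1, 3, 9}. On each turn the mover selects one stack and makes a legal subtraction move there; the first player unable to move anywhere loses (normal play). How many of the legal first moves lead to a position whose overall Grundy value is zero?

0

All stacks use S = {1, 3, 9}:
n :  0  1  2  3  4  5  6  7  8  9 10 11 12 13 14 15 16 17 18 19 20 21 22 23 24
G :  0  1  0  1  0  1  0  1  0  1  0  1  0  1  0  1  0  1  0  1  0  1  0  1  0
Stack A: G(16) = 0.
Stack B: G(24) = 0.
Combined Grundy value = 0 ⊕ 0 = 0.
A winning move leaves total XOR = 0, i.e. changes one component's Grundy value g to g ⊕ X where X is the current total.
Stack A: target g' = 0⊕0 = 0, but every legal move changes the Grundy value (mex property), so 0 moves.
Stack B: target g' = 0⊕0 = 0, but every legal move changes the Grundy value (mex property), so 0 moves.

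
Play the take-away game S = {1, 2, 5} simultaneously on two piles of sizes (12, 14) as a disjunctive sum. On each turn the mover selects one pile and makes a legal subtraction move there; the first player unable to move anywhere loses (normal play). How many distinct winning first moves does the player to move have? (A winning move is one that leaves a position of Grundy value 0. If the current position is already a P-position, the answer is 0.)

All piles use S = {1, 2, 5}:
G(0) = 0
G(1) = mex{0} = 1
G(2) = mex{1,0} = 2
G(3) = mex{2,1} = 0
G(4) = mex{0,2} = 1
G(5) = mex{1,0,0} = 2
G(6) = mex{2,1,1} = 0
G(7) = mex{0,2,2} = 1
G(8) = mex{1,0,0} = 2
G(9) = mex{2,1,1} = 0
G(10) = mex{0,2,2} = 1
G(11) = mex{1,0,0} = 2
G(12) = mex{2,1,1} = 0
G(13) = mex{0,2,2} = 1
G(14) = mex{1,0,0} = 2
Pile A: G(12) = 0.
Pile B: G(14) = 2.
Combined Grundy value = 0 ⊕ 2 = 2.
A winning move leaves total XOR = 0, i.e. changes one component's Grundy value g to g ⊕ X where X is the current total.
Pile A: need g' = 0⊕2 = 2. Options: 12−1→G=2, 12−2→G=1, 12−5→G=1. Hits: 1.
Pile B: need g' = 2⊕2 = 0. Options: 14−1→G=1, 14−2→G=0, 14−5→G=0. Hits: 2.

3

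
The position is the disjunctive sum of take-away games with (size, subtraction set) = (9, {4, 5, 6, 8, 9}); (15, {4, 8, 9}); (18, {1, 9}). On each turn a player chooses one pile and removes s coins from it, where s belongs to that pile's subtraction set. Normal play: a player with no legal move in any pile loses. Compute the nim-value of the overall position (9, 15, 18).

2

Pile A, S = {4, 5, 6, 8, 9}:
n : 0 1 2 3 4 5 6 7 8 9
G : 0 0 0 0 1 1 1 1 2 2
G_A(9) = 2.
Pile B, S = {4, 8, 9}:
n :  0  1  2  3  4  5  6  7  8  9 10 11 12 13 14 15
G :  0  0  0  0  1  1  1  1  2  2  2  2  3  0  0  0
G_B(15) = 0.
Pile C, S = {1, 9}:
n :  0  1  2  3  4  5  6  7  8  9 10 11 12 13 14 15 16 17 18
G :  0  1  0  1  0  1  0  1  0  1  0  1  0  1  0  1  0  1  0
G_C(18) = 0.
Combined Grundy value = 2 ⊕ 0 ⊕ 0 = 2.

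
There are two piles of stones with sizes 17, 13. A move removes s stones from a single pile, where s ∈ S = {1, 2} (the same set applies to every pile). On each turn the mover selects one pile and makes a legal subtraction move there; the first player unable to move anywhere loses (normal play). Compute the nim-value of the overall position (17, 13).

All piles use S = {1, 2}:
n :  0  1  2  3  4  5  6  7  8  9 10 11 12 13 14 15 16 17
G :  0  1  2  0  1  2  0  1  2  0  1  2  0  1  2  0  1  2
Pile A: G(17) = 2.
Pile B: G(13) = 1.
Combined Grundy value = 2 ⊕ 1 = 3.

3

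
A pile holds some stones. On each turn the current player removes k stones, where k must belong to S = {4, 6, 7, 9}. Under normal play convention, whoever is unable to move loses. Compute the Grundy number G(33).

1

n :  0  1  2  3  4  5  6  7  8  9 10 11 12 13 14 15 16 17 18 19 20 21 22 23 24 25 26 27 28 29 30 31 32 33
G :  0  0  0  0  1  1  1  1  2  2  2  2  3  0  0  0  0  1  1  1  1  2  2  2  2  3  0  0  0  0  1  1  1  1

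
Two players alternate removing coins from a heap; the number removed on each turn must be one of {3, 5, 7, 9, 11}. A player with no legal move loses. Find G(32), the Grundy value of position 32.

G(0) = 0
G(1) = mex{} = 0
G(2) = mex{} = 0
G(3) = mex{0} = 1
G(4) = mex{0} = 1
G(5) = mex{0,0} = 1
G(6) = mex{1,0} = 2
G(7) = mex{1,0,0} = 2
G(8) = mex{1,1,0} = 2
G(9) = mex{2,1,0,0} = 3
G(10) = mex{2,1,1,0} = 3
G(11) = mex{2,2,1,0,0} = 3
G(12) = mex{3,2,1,1,0} = 4
G(13) = mex{3,2,2,1,0} = 4
G(14) = mex{3,3,2,1,1} = 0
G(15) = mex{4,3,2,2,1} = 0
G(16) = mex{4,3,3,2,1} = 0
G(17) = mex{0,4,3,2,2} = 1
G(18) = mex{0,4,3,3,2} = 1
G(19) = mex{0,0,4,3,2} = 1
G(20) = mex{1,0,4,3,3} = 2
G(21) = mex{1,0,0,4,3} = 2
G(22) = mex{1,1,0,4,3} = 2
G(23) = mex{2,1,0,0,4} = 3
G(24) = mex{2,1,1,0,4} = 3
G(25) = mex{2,2,1,0,0} = 3
G(26) = mex{3,2,1,1,0} = 4
G(27) = mex{3,2,2,1,0} = 4
G(28) = mex{3,3,2,1,1} = 0
G(29) = mex{4,3,2,2,1} = 0
G(30) = mex{4,3,3,2,1} = 0
G(31) = mex{0,4,3,2,2} = 1
G(32) = mex{0,4,3,3,2} = 1

1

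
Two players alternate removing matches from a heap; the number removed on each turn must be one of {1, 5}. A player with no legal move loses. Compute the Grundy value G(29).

1

n :  0  1  2  3  4  5  6  7  8  9 10 11 12 13 14 15 16 17 18 19 20 21 22 23 24 25 26 27 28 29
G :  0  1  0  1  0  1  0  1  0  1  0  1  0  1  0  1  0  1  0  1  0  1  0  1  0  1  0  1  0  1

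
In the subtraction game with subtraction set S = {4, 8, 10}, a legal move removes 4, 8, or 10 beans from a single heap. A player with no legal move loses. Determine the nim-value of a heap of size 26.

3

n :  0  1  2  3  4  5  6  7  8  9 10 11 12 13 14 15 16 17 18 19 20 21 22 23 24 25 26
G :  0  0  0  0  1  1  1  1  2  2  2  2  3  3  0  0  0  0  1  1  1  1  2  2  2  2  3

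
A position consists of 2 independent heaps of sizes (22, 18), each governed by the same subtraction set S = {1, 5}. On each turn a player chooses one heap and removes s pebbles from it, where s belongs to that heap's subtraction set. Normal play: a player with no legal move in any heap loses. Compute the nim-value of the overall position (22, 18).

All heaps use S = {1, 5}:
n :  0  1  2  3  4  5  6  7  8  9 10 11 12 13 14 15 16 17 18 19 20 21 22
G :  0  1  0  1  0  1  0  1  0  1  0  1  0  1  0  1  0  1  0  1  0  1  0
Heap A: G(22) = 0.
Heap B: G(18) = 0.
Combined Grundy value = 0 ⊕ 0 = 0.

0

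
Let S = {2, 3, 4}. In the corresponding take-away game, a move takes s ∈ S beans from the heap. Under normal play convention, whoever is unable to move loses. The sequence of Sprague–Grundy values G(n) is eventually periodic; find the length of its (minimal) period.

G(0) = 0
G(1) = mex{} = 0
G(2) = mex{0} = 1
G(3) = mex{0,0} = 1
G(4) = mex{1,0,0} = 2
G(5) = mex{1,1,0} = 2
G(6) = mex{2,1,1} = 0
G(7) = mex{2,2,1} = 0
G(8) = mex{0,2,2} = 1
G(9) = mex{0,0,2} = 1
G(10) = mex{1,0,0} = 2
G(11) = mex{1,1,0} = 2
G(12) = mex{2,1,1} = 0
G(13) = mex{2,2,1} = 0
G(14) = mex{0,2,2} = 1
G(n+6) = G(n) holds for n = 0,…,3 (a full window of length max(S) = 4), so the sequence is purely periodic with period 6.

6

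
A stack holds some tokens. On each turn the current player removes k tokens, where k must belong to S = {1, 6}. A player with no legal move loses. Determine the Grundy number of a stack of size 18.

n :  0  1  2  3  4  5  6  7  8  9 10 11 12 13 14 15 16 17 18
G :  0  1  0  1  0  1  2  0  1  0  1  0  1  2  0  1  0  1  0

0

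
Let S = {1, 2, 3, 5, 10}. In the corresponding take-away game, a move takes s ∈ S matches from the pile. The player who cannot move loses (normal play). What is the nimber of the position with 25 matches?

1

G(0) = 0
G(1) = mex{0} = 1
G(2) = mex{1,0} = 2
G(3) = mex{2,1,0} = 3
G(4) = mex{3,2,1} = 0
G(5) = mex{0,3,2,0} = 1
G(6) = mex{1,0,3,1} = 2
G(7) = mex{2,1,0,2} = 3
G(8) = mex{3,2,1,3} = 0
G(9) = mex{0,3,2,0} = 1
G(10) = mex{1,0,3,1,0} = 2
G(11) = mex{2,1,0,2,1} = 3
G(12) = mex{3,2,1,3,2} = 0
G(13) = mex{0,3,2,0,3} = 1
G(14) = mex{1,0,3,1,0} = 2
G(15) = mex{2,1,0,2,1} = 3
G(16) = mex{3,2,1,3,2} = 0
G(17) = mex{0,3,2,0,3} = 1
G(18) = mex{1,0,3,1,0} = 2
G(19) = mex{2,1,0,2,1} = 3
G(20) = mex{3,2,1,3,2} = 0
G(21) = mex{0,3,2,0,3} = 1
G(22) = mex{1,0,3,1,0} = 2
G(23) = mex{2,1,0,2,1} = 3
G(24) = mex{3,2,1,3,2} = 0
G(25) = mex{0,3,2,0,3} = 1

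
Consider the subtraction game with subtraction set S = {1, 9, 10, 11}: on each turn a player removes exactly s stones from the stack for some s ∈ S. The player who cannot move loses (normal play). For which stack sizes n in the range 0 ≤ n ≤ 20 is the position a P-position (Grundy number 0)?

G(0) = 0
G(1) = mex{0} = 1
G(2) = mex{1} = 0
G(3) = mex{0} = 1
G(4) = mex{1} = 0
G(5) = mex{0} = 1
G(6) = mex{1} = 0
G(7) = mex{0} = 1
G(8) = mex{1} = 0
G(9) = mex{0,0} = 1
G(10) = mex{1,1,0} = 2
G(11) = mex{2,0,1,0} = 3
G(12) = mex{3,1,0,1} = 2
G(13) = mex{2,0,1,0} = 3
G(14) = mex{3,1,0,1} = 2
G(15) = mex{2,0,1,0} = 3
G(16) = mex{3,1,0,1} = 2
G(17) = mex{2,0,1,0} = 3
G(18) = mex{3,1,0,1} = 2
G(19) = mex{2,2,1,0} = 3
G(20) = mex{3,3,2,1} = 0
P-positions are exactly the n with G(n) = 0.

0, 2, 4, 6, 8, 20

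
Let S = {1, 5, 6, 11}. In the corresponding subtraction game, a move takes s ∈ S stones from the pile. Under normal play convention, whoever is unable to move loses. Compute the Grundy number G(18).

G(0) = 0
G(1) = mex{0} = 1
G(2) = mex{1} = 0
G(3) = mex{0} = 1
G(4) = mex{1} = 0
G(5) = mex{0,0} = 1
G(6) = mex{1,1,0} = 2
G(7) = mex{2,0,1} = 3
G(8) = mex{3,1,0} = 2
G(9) = mex{2,0,1} = 3
G(10) = mex{3,1,0} = 2
G(11) = mex{2,2,1,0} = 3
G(12) = mex{3,3,2,1} = 0
G(13) = mex{0,2,3,0} = 1
G(14) = mex{1,3,2,1} = 0
G(15) = mex{0,2,3,0} = 1
G(16) = mex{1,3,2,1} = 0
G(17) = mex{0,0,3,2} = 1
G(18) = mex{1,1,0,3} = 2

2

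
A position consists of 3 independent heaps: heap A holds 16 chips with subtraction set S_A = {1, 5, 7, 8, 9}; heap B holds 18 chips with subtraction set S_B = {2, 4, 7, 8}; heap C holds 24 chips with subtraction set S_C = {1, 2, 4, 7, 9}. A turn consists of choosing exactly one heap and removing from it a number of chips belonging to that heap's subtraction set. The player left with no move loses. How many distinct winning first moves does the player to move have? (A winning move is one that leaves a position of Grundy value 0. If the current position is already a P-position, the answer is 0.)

Heap A, S = {1, 5, 7, 8, 9}:
G(0) = 0
G(1) = mex{0} = 1
G(2) = mex{1} = 0
G(3) = mex{0} = 1
G(4) = mex{1} = 0
G(5) = mex{0,0} = 1
G(6) = mex{1,1} = 0
G(7) = mex{0,0,0} = 1
G(8) = mex{1,1,1,0} = 2
G(9) = mex{2,0,0,1,0} = 3
G(10) = mex{3,1,1,0,1} = 2
G(11) = mex{2,0,0,1,0} = 3
G(12) = mex{3,1,1,0,1} = 2
G(13) = mex{2,2,0,1,0} = 3
G(14) = mex{3,3,1,0,1} = 2
G(15) = mex{2,2,2,1,0} = 3
G(16) = mex{3,3,3,2,1} = 0
G_A(16) = 0.
Heap B, S = {2, 4, 7, 8}:
n :  0  1  2  3  4  5  6  7  8  9 10 11 12 13 14 15 16 17 18
G :  0  0  1  1  2  2  0  3  1  4  2  0  0  1  1  2  2  0  3
G_B(18) = 3.
Heap C, S = {1, 2, 4, 7, 9}:
n :  0  1  2  3  4  5  6  7  8  9 10 11 12 13 14 15 16 17 18 19 20 21 22 23 24
G :  0  1  2  0  1  2  0  1  2  3  4  0  1  2  0  1  2  0  1  2  3  4  0  1  2
G_C(24) = 2.
Combined Grundy value = 0 ⊕ 3 ⊕ 2 = 1.
A winning move leaves total XOR = 0, i.e. changes one component's Grundy value g to g ⊕ X where X is the current total.
Heap A: need g' = 0⊕1 = 1. Options: 16−1→G=3, 16−5→G=3, 16−7→G=3, 16−8→G=2, 16−9→G=1. Hits: 1.
Heap B: need g' = 3⊕1 = 2. Options: 18−2→G=2, 18−4→G=1, 18−7→G=0, 18−8→G=2. Hits: 2.
Heap C: need g' = 2⊕1 = 3. Options: 24−1→G=1, 24−2→G=0, 24−4→G=3, 24−7→G=0, 24−9→G=1. Hits: 1.

4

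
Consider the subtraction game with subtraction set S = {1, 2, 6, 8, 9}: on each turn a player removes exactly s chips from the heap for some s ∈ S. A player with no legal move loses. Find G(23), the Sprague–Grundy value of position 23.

2

n :  0  1  2  3  4  5  6  7  8  9 10 11 12 13 14 15 16 17 18 19 20 21 22 23
G :  0  1  2  0  1  2  3  0  1  2  0  1  2  3  0  1  2  0  1  2  3  0  1  2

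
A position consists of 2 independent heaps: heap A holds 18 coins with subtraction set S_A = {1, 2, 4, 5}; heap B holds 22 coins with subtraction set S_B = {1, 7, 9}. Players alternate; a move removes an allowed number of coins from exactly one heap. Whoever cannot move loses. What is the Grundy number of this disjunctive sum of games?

0

Heap A, S = {1, 2, 4, 5}:
G(0) = 0
G(1) = mex{0} = 1
G(2) = mex{1,0} = 2
G(3) = mex{2,1} = 0
G(4) = mex{0,2,0} = 1
G(5) = mex{1,0,1,0} = 2
G(6) = mex{2,1,2,1} = 0
G(7) = mex{0,2,0,2} = 1
G(8) = mex{1,0,1,0} = 2
G(9) = mex{2,1,2,1} = 0
G(10) = mex{0,2,0,2} = 1
G(11) = mex{1,0,1,0} = 2
G(12) = mex{2,1,2,1} = 0
G(13) = mex{0,2,0,2} = 1
G(14) = mex{1,0,1,0} = 2
G(15) = mex{2,1,2,1} = 0
G(16) = mex{0,2,0,2} = 1
G(17) = mex{1,0,1,0} = 2
G(18) = mex{2,1,2,1} = 0
G_A(18) = 0.
Heap B, S = {1, 7, 9}:
G(0) = 0
G(1) = mex{0} = 1
G(2) = mex{1} = 0
G(3) = mex{0} = 1
G(4) = mex{1} = 0
G(5) = mex{0} = 1
G(6) = mex{1} = 0
G(7) = mex{0,0} = 1
G(8) = mex{1,1} = 0
G(9) = mex{0,0,0} = 1
G(10) = mex{1,1,1} = 0
G(11) = mex{0,0,0} = 1
G(12) = mex{1,1,1} = 0
G(13) = mex{0,0,0} = 1
G(14) = mex{1,1,1} = 0
G(15) = mex{0,0,0} = 1
G(16) = mex{1,1,1} = 0
G(17) = mex{0,0,0} = 1
G(18) = mex{1,1,1} = 0
G(19) = mex{0,0,0} = 1
G(20) = mex{1,1,1} = 0
G(21) = mex{0,0,0} = 1
G(22) = mex{1,1,1} = 0
G_B(22) = 0.
Combined Grundy value = 0 ⊕ 0 = 0.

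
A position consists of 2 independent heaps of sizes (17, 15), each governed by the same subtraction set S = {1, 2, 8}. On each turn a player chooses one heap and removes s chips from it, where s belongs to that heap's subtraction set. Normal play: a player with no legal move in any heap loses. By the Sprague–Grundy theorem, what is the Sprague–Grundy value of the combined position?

All heaps use S = {1, 2, 8}:
n :  0  1  2  3  4  5  6  7  8  9 10 11 12 13 14 15 16 17
G :  0  1  2  0  1  2  0  1  2  0  1  2  0  1  2  0  1  2
Heap A: G(17) = 2.
Heap B: G(15) = 0.
Combined Grundy value = 2 ⊕ 0 = 2.

2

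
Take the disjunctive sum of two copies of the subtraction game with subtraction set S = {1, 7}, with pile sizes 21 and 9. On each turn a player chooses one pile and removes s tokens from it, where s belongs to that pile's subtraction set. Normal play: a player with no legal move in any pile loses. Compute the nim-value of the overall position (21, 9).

0

All piles use S = {1, 7}:
G(0) = 0
G(1) = mex{0} = 1
G(2) = mex{1} = 0
G(3) = mex{0} = 1
G(4) = mex{1} = 0
G(5) = mex{0} = 1
G(6) = mex{1} = 0
G(7) = mex{0,0} = 1
G(8) = mex{1,1} = 0
G(9) = mex{0,0} = 1
G(10) = mex{1,1} = 0
G(11) = mex{0,0} = 1
G(12) = mex{1,1} = 0
G(13) = mex{0,0} = 1
G(14) = mex{1,1} = 0
G(15) = mex{0,0} = 1
G(16) = mex{1,1} = 0
G(17) = mex{0,0} = 1
G(18) = mex{1,1} = 0
G(19) = mex{0,0} = 1
G(20) = mex{1,1} = 0
G(21) = mex{0,0} = 1
Pile A: G(21) = 1.
Pile B: G(9) = 1.
Combined Grundy value = 1 ⊕ 1 = 0.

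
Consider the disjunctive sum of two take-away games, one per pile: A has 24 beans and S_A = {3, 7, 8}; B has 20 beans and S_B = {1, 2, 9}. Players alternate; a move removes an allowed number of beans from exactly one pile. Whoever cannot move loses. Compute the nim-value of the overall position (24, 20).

Pile A, S = {3, 7, 8}:
n :  0  1  2  3  4  5  6  7  8  9 10 11 12 13 14 15 16 17 18 19 20 21 22 23 24
G :  0  0  0  1  1  1  0  2  2  1  3  0  0  2  1  1  0  0  2  1  1  0  0  2  1
G_A(24) = 1.
Pile B, S = {1, 2, 9}:
G(0) = 0
G(1) = mex{0} = 1
G(2) = mex{1,0} = 2
G(3) = mex{2,1} = 0
G(4) = mex{0,2} = 1
G(5) = mex{1,0} = 2
G(6) = mex{2,1} = 0
G(7) = mex{0,2} = 1
G(8) = mex{1,0} = 2
G(9) = mex{2,1,0} = 3
G(10) = mex{3,2,1} = 0
G(11) = mex{0,3,2} = 1
G(12) = mex{1,0,0} = 2
G(13) = mex{2,1,1} = 0
G(14) = mex{0,2,2} = 1
G(15) = mex{1,0,0} = 2
G(16) = mex{2,1,1} = 0
G(17) = mex{0,2,2} = 1
G(18) = mex{1,0,3} = 2
G(19) = mex{2,1,0} = 3
G(20) = mex{3,2,1} = 0
G_B(20) = 0.
Combined Grundy value = 1 ⊕ 0 = 1.

1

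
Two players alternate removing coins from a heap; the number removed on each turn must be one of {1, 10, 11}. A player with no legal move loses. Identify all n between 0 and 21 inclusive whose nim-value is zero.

0, 2, 4, 6, 8, 20

n :  0  1  2  3  4  5  6  7  8  9 10 11 12 13 14 15 16 17 18 19 20 21
G :  0  1  0  1  0  1  0  1  0  1  2  3  2  3  2  3  2  3  2  3  0  1
P-positions are exactly the n with G(n) = 0.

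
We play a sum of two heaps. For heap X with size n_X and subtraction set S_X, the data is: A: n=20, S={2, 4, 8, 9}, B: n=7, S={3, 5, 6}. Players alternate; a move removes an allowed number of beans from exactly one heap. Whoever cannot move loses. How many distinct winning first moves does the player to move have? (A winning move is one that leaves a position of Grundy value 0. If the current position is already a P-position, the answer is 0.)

Heap A, S = {2, 4, 8, 9}:
n :  0  1  2  3  4  5  6  7  8  9 10 11 12 13 14 15 16 17 18 19 20
G :  0  0  1  1  2  2  0  0  1  1  2  2  0  0  1  1  2  2  0  0  1
G_A(20) = 1.
Heap B, S = {3, 5, 6}:
n : 0 1 2 3 4 5 6 7
G : 0 0 0 1 1 1 2 2
G_B(7) = 2.
Combined Grundy value = 1 ⊕ 2 = 3.
A winning move leaves total XOR = 0, i.e. changes one component's Grundy value g to g ⊕ X where X is the current total.
Heap A: need g' = 1⊕3 = 2. Options: 20−2→G=0, 20−4→G=2, 20−8→G=0, 20−9→G=2. Hits: 2.
Heap B: need g' = 2⊕3 = 1. Options: 7−3→G=1, 7−5→G=0, 7−6→G=0. Hits: 1.

3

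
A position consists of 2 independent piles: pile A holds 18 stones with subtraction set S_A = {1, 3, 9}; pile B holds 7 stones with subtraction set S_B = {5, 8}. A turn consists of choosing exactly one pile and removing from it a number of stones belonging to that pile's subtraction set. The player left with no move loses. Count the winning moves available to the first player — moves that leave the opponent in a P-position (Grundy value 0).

Pile A, S = {1, 3, 9}:
n :  0  1  2  3  4  5  6  7  8  9 10 11 12 13 14 15 16 17 18
G :  0  1  0  1  0  1  0  1  0  1  0  1  0  1  0  1  0  1  0
G_A(18) = 0.
Pile B, S = {5, 8}:
G(0) = 0
G(1) = mex{} = 0
G(2) = mex{} = 0
G(3) = mex{} = 0
G(4) = mex{} = 0
G(5) = mex{0} = 1
G(6) = mex{0} = 1
G(7) = mex{0} = 1
G_B(7) = 1.
Combined Grundy value = 0 ⊕ 1 = 1.
A winning move leaves total XOR = 0, i.e. changes one component's Grundy value g to g ⊕ X where X is the current total.
Pile A: need g' = 0⊕1 = 1. Options: 18−1→G=1, 18−3→G=1, 18−9→G=1. Hits: 3.
Pile B: need g' = 1⊕1 = 0. Options: 7−5→G=0. Hits: 1.

4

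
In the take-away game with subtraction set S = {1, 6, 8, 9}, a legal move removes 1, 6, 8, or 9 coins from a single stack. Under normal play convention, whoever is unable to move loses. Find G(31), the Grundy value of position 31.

G(0) = 0
G(1) = mex{0} = 1
G(2) = mex{1} = 0
G(3) = mex{0} = 1
G(4) = mex{1} = 0
G(5) = mex{0} = 1
G(6) = mex{1,0} = 2
G(7) = mex{2,1} = 0
G(8) = mex{0,0,0} = 1
G(9) = mex{1,1,1,0} = 2
G(10) = mex{2,0,0,1} = 3
G(11) = mex{3,1,1,0} = 2
G(12) = mex{2,2,0,1} = 3
G(13) = mex{3,0,1,0} = 2
G(14) = mex{2,1,2,1} = 0
G(15) = mex{0,2,0,2} = 1
G(16) = mex{1,3,1,0} = 2
G(17) = mex{2,2,2,1} = 0
G(18) = mex{0,3,3,2} = 1
G(19) = mex{1,2,2,3} = 0
G(20) = mex{0,0,3,2} = 1
G(21) = mex{1,1,2,3} = 0
G(22) = mex{0,2,0,2} = 1
G(23) = mex{1,0,1,0} = 2
G(24) = mex{2,1,2,1} = 0
G(25) = mex{0,0,0,2} = 1
G(26) = mex{1,1,1,0} = 2
G(27) = mex{2,0,0,1} = 3
G(28) = mex{3,1,1,0} = 2
G(29) = mex{2,2,0,1} = 3
G(30) = mex{3,0,1,0} = 2
G(31) = mex{2,1,2,1} = 0

0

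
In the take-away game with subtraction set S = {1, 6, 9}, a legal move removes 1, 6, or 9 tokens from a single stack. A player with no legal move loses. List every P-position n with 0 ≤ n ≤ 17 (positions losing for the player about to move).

0, 2, 4, 7, 12, 14, 17

G(0) = 0
G(1) = mex{0} = 1
G(2) = mex{1} = 0
G(3) = mex{0} = 1
G(4) = mex{1} = 0
G(5) = mex{0} = 1
G(6) = mex{1,0} = 2
G(7) = mex{2,1} = 0
G(8) = mex{0,0} = 1
G(9) = mex{1,1,0} = 2
G(10) = mex{2,0,1} = 3
G(11) = mex{3,1,0} = 2
G(12) = mex{2,2,1} = 0
G(13) = mex{0,0,0} = 1
G(14) = mex{1,1,1} = 0
G(15) = mex{0,2,2} = 1
G(16) = mex{1,3,0} = 2
G(17) = mex{2,2,1} = 0
P-positions are exactly the n with G(n) = 0.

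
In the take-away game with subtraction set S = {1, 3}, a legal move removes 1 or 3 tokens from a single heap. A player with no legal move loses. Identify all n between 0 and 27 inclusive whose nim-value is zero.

0, 2, 4, 6, 8, 10, 12, 14, 16, 18, 20, 22, 24, 26

G(0) = 0
G(1) = mex{0} = 1
G(2) = mex{1} = 0
G(3) = mex{0,0} = 1
G(4) = mex{1,1} = 0
G(5) = mex{0,0} = 1
G(6) = mex{1,1} = 0
G(7) = mex{0,0} = 1
G(8) = mex{1,1} = 0
G(9) = mex{0,0} = 1
G(10) = mex{1,1} = 0
G(11) = mex{0,0} = 1
G(12) = mex{1,1} = 0
G(13) = mex{0,0} = 1
G(14) = mex{1,1} = 0
G(15) = mex{0,0} = 1
G(16) = mex{1,1} = 0
G(17) = mex{0,0} = 1
G(18) = mex{1,1} = 0
G(19) = mex{0,0} = 1
G(20) = mex{1,1} = 0
G(21) = mex{0,0} = 1
G(22) = mex{1,1} = 0
G(23) = mex{0,0} = 1
G(24) = mex{1,1} = 0
G(25) = mex{0,0} = 1
G(26) = mex{1,1} = 0
G(27) = mex{0,0} = 1
P-positions are exactly the n with G(n) = 0.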